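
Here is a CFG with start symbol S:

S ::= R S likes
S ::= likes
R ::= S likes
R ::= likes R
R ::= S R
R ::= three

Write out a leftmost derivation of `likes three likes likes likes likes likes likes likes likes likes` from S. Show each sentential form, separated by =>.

S => R S likes => S likes S likes => R S likes likes S likes => likes R S likes likes S likes => likes S R S likes likes S likes => likes R S likes R S likes likes S likes => likes three S likes R S likes likes S likes => likes three likes likes R S likes likes S likes => likes three likes likes S likes S likes likes S likes => likes three likes likes likes likes S likes likes S likes => likes three likes likes likes likes likes likes likes S likes => likes three likes likes likes likes likes likes likes likes likes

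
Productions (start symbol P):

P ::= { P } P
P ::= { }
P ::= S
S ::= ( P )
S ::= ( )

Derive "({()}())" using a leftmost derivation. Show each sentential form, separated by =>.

P=>S=>(P)=>({P}P)=>({S}P)=>({()}P)=>({()}S)=>({()}())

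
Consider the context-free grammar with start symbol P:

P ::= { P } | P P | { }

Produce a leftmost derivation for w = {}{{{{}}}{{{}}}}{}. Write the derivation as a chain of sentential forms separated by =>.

P => PP => PPP => {}PP => {}{P}P => {}{PP}P => {}{{P}P}P => {}{{{P}}P}P => {}{{{{}}}P}P => {}{{{{}}}{P}}P => {}{{{{}}}{{P}}}P => {}{{{{}}}{{{}}}}P => {}{{{{}}}{{{}}}}{}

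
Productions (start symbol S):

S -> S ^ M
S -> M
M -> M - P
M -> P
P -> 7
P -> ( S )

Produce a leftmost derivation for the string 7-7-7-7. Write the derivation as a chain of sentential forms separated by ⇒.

S ⇒ M ⇒ M-P ⇒ M-P-P ⇒ M-P-P-P ⇒ P-P-P-P ⇒ 7-P-P-P ⇒ 7-7-P-P ⇒ 7-7-7-P ⇒ 7-7-7-7

S ⇒ M   [S -> M]
M ⇒ M-P   [M -> M - P]
M-P ⇒ M-P-P   [M -> M - P]
M-P-P ⇒ M-P-P-P   [M -> M - P]
M-P-P-P ⇒ P-P-P-P   [M -> P]
P-P-P-P ⇒ 7-P-P-P   [P -> 7]
7-P-P-P ⇒ 7-7-P-P   [P -> 7]
7-7-P-P ⇒ 7-7-7-P   [P -> 7]
7-7-7-P ⇒ 7-7-7-7   [P -> 7]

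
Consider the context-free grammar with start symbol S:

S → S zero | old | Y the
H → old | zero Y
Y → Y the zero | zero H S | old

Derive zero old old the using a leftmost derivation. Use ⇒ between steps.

S ⇒ Y the ⇒ zero H S the ⇒ zero old S the ⇒ zero old old the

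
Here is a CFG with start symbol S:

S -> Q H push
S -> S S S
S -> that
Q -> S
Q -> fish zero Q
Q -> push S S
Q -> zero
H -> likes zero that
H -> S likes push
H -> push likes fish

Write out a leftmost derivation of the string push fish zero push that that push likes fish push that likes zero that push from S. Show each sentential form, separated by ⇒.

S ⇒ Q H push ⇒ push S S H push ⇒ push Q H push S H push ⇒ push fish zero Q H push S H push ⇒ push fish zero push S S H push S H push ⇒ push fish zero push that S H push S H push ⇒ push fish zero push that that H push S H push ⇒ push fish zero push that that push likes fish push S H push ⇒ push fish zero push that that push likes fish push that H push ⇒ push fish zero push that that push likes fish push that likes zero that push

S ⇒ Q H push   [S -> Q H push]
Q H push ⇒ push S S H push   [Q -> push S S]
push S S H push ⇒ push Q H push S H push   [S -> Q H push]
push Q H push S H push ⇒ push fish zero Q H push S H push   [Q -> fish zero Q]
push fish zero Q H push S H push ⇒ push fish zero push S S H push S H push   [Q -> push S S]
push fish zero push S S H push S H push ⇒ push fish zero push that S H push S H push   [S -> that]
push fish zero push that S H push S H push ⇒ push fish zero push that that H push S H push   [S -> that]
push fish zero push that that H push S H push ⇒ push fish zero push that that push likes fish push S H push   [H -> push likes fish]
push fish zero push that that push likes fish push S H push ⇒ push fish zero push that that push likes fish push that H push   [S -> that]
push fish zero push that that push likes fish push that H push ⇒ push fish zero push that that push likes fish push that likes zero that push   [H -> likes zero that]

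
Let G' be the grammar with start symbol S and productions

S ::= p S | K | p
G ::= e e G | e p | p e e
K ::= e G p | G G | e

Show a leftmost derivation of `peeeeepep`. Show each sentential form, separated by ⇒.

S ⇒ pS ⇒ pK ⇒ pGG ⇒ peeGG ⇒ peeeeGG ⇒ peeeeepG ⇒ peeeeepep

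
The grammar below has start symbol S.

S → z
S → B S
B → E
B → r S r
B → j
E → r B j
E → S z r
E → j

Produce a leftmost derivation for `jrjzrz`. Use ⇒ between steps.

S ⇒ BS ⇒ ES ⇒ jS ⇒ jBS ⇒ jrSrS ⇒ jrBSrS ⇒ jrESrS ⇒ jrjSrS ⇒ jrjzrS ⇒ jrjzrz

S ⇒ BS   [S → B S]
BS ⇒ ES   [B → E]
ES ⇒ jS   [E → j]
jS ⇒ jBS   [S → B S]
jBS ⇒ jrSrS   [B → r S r]
jrSrS ⇒ jrBSrS   [S → B S]
jrBSrS ⇒ jrESrS   [B → E]
jrESrS ⇒ jrjSrS   [E → j]
jrjSrS ⇒ jrjzrS   [S → z]
jrjzrS ⇒ jrjzrz   [S → z]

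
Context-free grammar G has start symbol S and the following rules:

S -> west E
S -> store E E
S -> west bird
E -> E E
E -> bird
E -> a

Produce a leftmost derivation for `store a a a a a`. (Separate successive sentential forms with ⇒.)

S ⇒ store E E ⇒ store E E E ⇒ store a E E ⇒ store a a E ⇒ store a a E E ⇒ store a a E E E ⇒ store a a a E E ⇒ store a a a a E ⇒ store a a a a a

S ⇒ store E E   [S -> store E E]
store E E ⇒ store E E E   [E -> E E]
store E E E ⇒ store a E E   [E -> a]
store a E E ⇒ store a a E   [E -> a]
store a a E ⇒ store a a E E   [E -> E E]
store a a E E ⇒ store a a E E E   [E -> E E]
store a a E E E ⇒ store a a a E E   [E -> a]
store a a a E E ⇒ store a a a a E   [E -> a]
store a a a a E ⇒ store a a a a a   [E -> a]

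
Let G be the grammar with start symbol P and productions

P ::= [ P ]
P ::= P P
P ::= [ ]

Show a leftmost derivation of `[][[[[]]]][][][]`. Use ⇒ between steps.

P ⇒ PP ⇒ PPP ⇒ PPPP ⇒ []PPP ⇒ []PPPP ⇒ [][P]PPP ⇒ [][[P]]PPP ⇒ [][[[P]]]PPP ⇒ [][[[[]]]]PPP ⇒ [][[[[]]]][]PP ⇒ [][[[[]]]][][]P ⇒ [][[[[]]]][][][]

P ⇒ PP   [P ::= P P]
PP ⇒ PPP   [P ::= P P]
PPP ⇒ PPPP   [P ::= P P]
PPPP ⇒ []PPP   [P ::= [ ]]
[]PPP ⇒ []PPPP   [P ::= P P]
[]PPPP ⇒ [][P]PPP   [P ::= [ P ]]
[][P]PPP ⇒ [][[P]]PPP   [P ::= [ P ]]
[][[P]]PPP ⇒ [][[[P]]]PPP   [P ::= [ P ]]
[][[[P]]]PPP ⇒ [][[[[]]]]PPP   [P ::= [ ]]
[][[[[]]]]PPP ⇒ [][[[[]]]][]PP   [P ::= [ ]]
[][[[[]]]][]PP ⇒ [][[[[]]]][][]P   [P ::= [ ]]
[][[[[]]]][][]P ⇒ [][[[[]]]][][][]   [P ::= [ ]]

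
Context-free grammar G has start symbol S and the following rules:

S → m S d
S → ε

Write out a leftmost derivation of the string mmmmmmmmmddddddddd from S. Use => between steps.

S => mSd => mmSdd => mmmSddd => mmmmSdddd => mmmmmSddddd => mmmmmmSdddddd => mmmmmmmSddddddd => mmmmmmmmSdddddddd => mmmmmmmmmSddddddddd => mmmmmmmmmddddddddd

S => mSd   [S → m S d]
mSd => mmSdd   [S → m S d]
mmSdd => mmmSddd   [S → m S d]
mmmSddd => mmmmSdddd   [S → m S d]
mmmmSdddd => mmmmmSddddd   [S → m S d]
mmmmmSddddd => mmmmmmSdddddd   [S → m S d]
mmmmmmSdddddd => mmmmmmmSddddddd   [S → m S d]
mmmmmmmSddddddd => mmmmmmmmSdddddddd   [S → m S d]
mmmmmmmmSdddddddd => mmmmmmmmmSddddddddd   [S → m S d]
mmmmmmmmmSddddddddd => mmmmmmmmmddddddddd   [S → ε]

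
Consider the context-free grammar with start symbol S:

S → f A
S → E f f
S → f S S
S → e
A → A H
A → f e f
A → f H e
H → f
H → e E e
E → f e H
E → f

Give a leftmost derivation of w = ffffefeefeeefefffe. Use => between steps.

S => fSS => ffSSS => fffASS => ffffHeSS => ffffeEeeSS => ffffefeHeeSS => ffffefeeEeeeSS => ffffefeefeeeSS => ffffefeefeeeEffS => ffffefeefeeefeHffS => ffffefeefeeefefffS => ffffefeefeeefefffe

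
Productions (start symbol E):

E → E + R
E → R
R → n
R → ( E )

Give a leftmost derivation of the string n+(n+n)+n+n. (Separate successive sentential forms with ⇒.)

E ⇒ E+R ⇒ E+R+R ⇒ E+R+R+R ⇒ R+R+R+R ⇒ n+R+R+R ⇒ n+(E)+R+R ⇒ n+(E+R)+R+R ⇒ n+(R+R)+R+R ⇒ n+(n+R)+R+R ⇒ n+(n+n)+R+R ⇒ n+(n+n)+n+R ⇒ n+(n+n)+n+n

E ⇒ E+R   [E → E + R]
E+R ⇒ E+R+R   [E → E + R]
E+R+R ⇒ E+R+R+R   [E → E + R]
E+R+R+R ⇒ R+R+R+R   [E → R]
R+R+R+R ⇒ n+R+R+R   [R → n]
n+R+R+R ⇒ n+(E)+R+R   [R → ( E )]
n+(E)+R+R ⇒ n+(E+R)+R+R   [E → E + R]
n+(E+R)+R+R ⇒ n+(R+R)+R+R   [E → R]
n+(R+R)+R+R ⇒ n+(n+R)+R+R   [R → n]
n+(n+R)+R+R ⇒ n+(n+n)+R+R   [R → n]
n+(n+n)+R+R ⇒ n+(n+n)+n+R   [R → n]
n+(n+n)+n+R ⇒ n+(n+n)+n+n   [R → n]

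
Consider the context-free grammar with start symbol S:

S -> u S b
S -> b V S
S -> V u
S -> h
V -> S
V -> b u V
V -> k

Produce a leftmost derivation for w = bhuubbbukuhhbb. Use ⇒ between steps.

S ⇒ bVS ⇒ bSS ⇒ bhS ⇒ bhuSb ⇒ bhuuSbb ⇒ bhuubVSbb ⇒ bhuubSSbb ⇒ bhuubbVSSbb ⇒ bhuubbbuVSSbb ⇒ bhuubbbuSSSbb ⇒ bhuubbbuVuSSbb ⇒ bhuubbbukuSSbb ⇒ bhuubbbukuhSbb ⇒ bhuubbbukuhhbb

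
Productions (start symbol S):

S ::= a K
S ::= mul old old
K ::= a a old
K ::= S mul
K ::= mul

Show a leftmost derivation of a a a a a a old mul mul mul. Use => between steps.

S => a K   [S ::= a K]
a K => a S mul   [K ::= S mul]
a S mul => a a K mul   [S ::= a K]
a a K mul => a a S mul mul   [K ::= S mul]
a a S mul mul => a a a K mul mul   [S ::= a K]
a a a K mul mul => a a a S mul mul mul   [K ::= S mul]
a a a S mul mul mul => a a a a K mul mul mul   [S ::= a K]
a a a a K mul mul mul => a a a a a a old mul mul mul   [K ::= a a old]

S => a K => a S mul => a a K mul => a a S mul mul => a a a K mul mul => a a a S mul mul mul => a a a a K mul mul mul => a a a a a a old mul mul mul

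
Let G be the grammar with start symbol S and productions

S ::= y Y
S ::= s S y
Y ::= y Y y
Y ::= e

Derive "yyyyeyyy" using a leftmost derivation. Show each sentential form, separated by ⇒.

S ⇒ yY ⇒ yyYy ⇒ yyyYyy ⇒ yyyyYyyy ⇒ yyyyeyyy

S ⇒ yY   [S ::= y Y]
yY ⇒ yyYy   [Y ::= y Y y]
yyYy ⇒ yyyYyy   [Y ::= y Y y]
yyyYyy ⇒ yyyyYyyy   [Y ::= y Y y]
yyyyYyyy ⇒ yyyyeyyy   [Y ::= e]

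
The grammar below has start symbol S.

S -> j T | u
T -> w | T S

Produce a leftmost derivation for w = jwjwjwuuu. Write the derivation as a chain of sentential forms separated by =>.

S => jT => jTS => jTSS => jTSSS => jTSSSS => jTSSSSS => jwSSSSS => jwjTSSSS => jwjwSSSS => jwjwjTSSS => jwjwjwSSS => jwjwjwuSS => jwjwjwuuS => jwjwjwuuu

S => jT   [S -> j T]
jT => jTS   [T -> T S]
jTS => jTSS   [T -> T S]
jTSS => jTSSS   [T -> T S]
jTSSS => jTSSSS   [T -> T S]
jTSSSS => jTSSSSS   [T -> T S]
jTSSSSS => jwSSSSS   [T -> w]
jwSSSSS => jwjTSSSS   [S -> j T]
jwjTSSSS => jwjwSSSS   [T -> w]
jwjwSSSS => jwjwjTSSS   [S -> j T]
jwjwjTSSS => jwjwjwSSS   [T -> w]
jwjwjwSSS => jwjwjwuSS   [S -> u]
jwjwjwuSS => jwjwjwuuS   [S -> u]
jwjwjwuuS => jwjwjwuuu   [S -> u]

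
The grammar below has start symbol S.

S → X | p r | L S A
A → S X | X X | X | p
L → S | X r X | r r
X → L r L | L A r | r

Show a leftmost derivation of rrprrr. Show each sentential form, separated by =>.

S => X => LAr => rrAr => rrSXr => rrprXr => rrprrr

S => X   [S → X]
X => LAr   [X → L A r]
LAr => rrAr   [L → r r]
rrAr => rrSXr   [A → S X]
rrSXr => rrprXr   [S → p r]
rrprXr => rrprrr   [X → r]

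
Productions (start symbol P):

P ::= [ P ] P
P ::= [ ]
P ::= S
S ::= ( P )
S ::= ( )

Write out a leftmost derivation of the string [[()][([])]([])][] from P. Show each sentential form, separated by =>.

P => [P]P => [[P]P]P => [[S]P]P => [[()]P]P => [[()][P]P]P => [[()][S]P]P => [[()][(P)]P]P => [[()][([])]P]P => [[()][([])]S]P => [[()][([])](P)]P => [[()][([])]([])]P => [[()][([])]([])][]

P => [P]P   [P ::= [ P ] P]
[P]P => [[P]P]P   [P ::= [ P ] P]
[[P]P]P => [[S]P]P   [P ::= S]
[[S]P]P => [[()]P]P   [S ::= ( )]
[[()]P]P => [[()][P]P]P   [P ::= [ P ] P]
[[()][P]P]P => [[()][S]P]P   [P ::= S]
[[()][S]P]P => [[()][(P)]P]P   [S ::= ( P )]
[[()][(P)]P]P => [[()][([])]P]P   [P ::= [ ]]
[[()][([])]P]P => [[()][([])]S]P   [P ::= S]
[[()][([])]S]P => [[()][([])](P)]P   [S ::= ( P )]
[[()][([])](P)]P => [[()][([])]([])]P   [P ::= [ ]]
[[()][([])]([])]P => [[()][([])]([])][]   [P ::= [ ]]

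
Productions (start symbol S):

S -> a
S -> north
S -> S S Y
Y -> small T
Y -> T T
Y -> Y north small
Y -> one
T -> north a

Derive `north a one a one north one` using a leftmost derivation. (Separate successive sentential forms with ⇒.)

S ⇒ S S Y ⇒ S S Y S Y ⇒ S S Y S Y S Y ⇒ north S Y S Y S Y ⇒ north a Y S Y S Y ⇒ north a one S Y S Y ⇒ north a one a Y S Y ⇒ north a one a one S Y ⇒ north a one a one north Y ⇒ north a one a one north one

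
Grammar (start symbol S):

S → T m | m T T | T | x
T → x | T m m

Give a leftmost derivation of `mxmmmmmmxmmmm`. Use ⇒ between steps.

S⇒mTT⇒mTmmT⇒mTmmmmT⇒mTmmmmmmT⇒mxmmmmmmT⇒mxmmmmmmTmm⇒mxmmmmmmTmmmm⇒mxmmmmmmxmmmm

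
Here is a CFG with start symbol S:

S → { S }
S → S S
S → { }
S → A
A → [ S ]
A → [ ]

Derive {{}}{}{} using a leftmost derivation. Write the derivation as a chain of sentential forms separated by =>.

S => SS => SSS => {S}SS => {{}}SS => {{}}{}S => {{}}{}{}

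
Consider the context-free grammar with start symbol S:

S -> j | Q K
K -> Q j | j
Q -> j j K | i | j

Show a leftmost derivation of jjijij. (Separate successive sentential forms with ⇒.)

S ⇒ QK ⇒ jjKK ⇒ jjQjK ⇒ jjijK ⇒ jjijQj ⇒ jjijij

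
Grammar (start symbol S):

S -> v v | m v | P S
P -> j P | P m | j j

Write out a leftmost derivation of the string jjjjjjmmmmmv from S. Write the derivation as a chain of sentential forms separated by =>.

S=>PS=>jPS=>jPmS=>jjPmS=>jjjPmS=>jjjPmmS=>jjjjPmmS=>jjjjPmmmS=>jjjjPmmmmS=>jjjjjjmmmmS=>jjjjjjmmmmmv

S => PS   [S -> P S]
PS => jPS   [P -> j P]
jPS => jPmS   [P -> P m]
jPmS => jjPmS   [P -> j P]
jjPmS => jjjPmS   [P -> j P]
jjjPmS => jjjPmmS   [P -> P m]
jjjPmmS => jjjjPmmS   [P -> j P]
jjjjPmmS => jjjjPmmmS   [P -> P m]
jjjjPmmmS => jjjjPmmmmS   [P -> P m]
jjjjPmmmmS => jjjjjjmmmmS   [P -> j j]
jjjjjjmmmmS => jjjjjjmmmmmv   [S -> m v]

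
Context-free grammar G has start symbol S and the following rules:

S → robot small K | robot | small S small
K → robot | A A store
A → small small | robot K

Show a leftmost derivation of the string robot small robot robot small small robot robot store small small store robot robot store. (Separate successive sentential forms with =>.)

S => robot small K => robot small A A store => robot small robot K A store => robot small robot A A store A store => robot small robot robot K A store A store => robot small robot robot A A store A store A store => robot small robot robot small small A store A store A store => robot small robot robot small small robot K store A store A store => robot small robot robot small small robot robot store A store A store => robot small robot robot small small robot robot store small small store A store => robot small robot robot small small robot robot store small small store robot K store => robot small robot robot small small robot robot store small small store robot robot store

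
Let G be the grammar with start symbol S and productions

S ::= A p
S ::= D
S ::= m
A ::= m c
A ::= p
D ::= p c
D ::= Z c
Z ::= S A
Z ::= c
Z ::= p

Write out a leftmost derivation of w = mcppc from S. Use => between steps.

S => D => Zc => SAc => ApAc => mcpAc => mcppc

S => D   [S ::= D]
D => Zc   [D ::= Z c]
Zc => SAc   [Z ::= S A]
SAc => ApAc   [S ::= A p]
ApAc => mcpAc   [A ::= m c]
mcpAc => mcppc   [A ::= p]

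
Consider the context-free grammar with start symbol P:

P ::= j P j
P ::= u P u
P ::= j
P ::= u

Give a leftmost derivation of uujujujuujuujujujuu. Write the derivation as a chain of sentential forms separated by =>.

P => uPu   [P ::= u P u]
uPu => uuPuu   [P ::= u P u]
uuPuu => uujPjuu   [P ::= j P j]
uujPjuu => uujuPujuu   [P ::= u P u]
uujuPujuu => uujujPjujuu   [P ::= j P j]
uujujPjujuu => uujujuPujujuu   [P ::= u P u]
uujujuPujujuu => uujujujPjujujuu   [P ::= j P j]
uujujujPjujujuu => uujujujuPujujujuu   [P ::= u P u]
uujujujuPujujujuu => uujujujuuPuujujujuu   [P ::= u P u]
uujujujuuPuujujujuu => uujujujuujuujujujuu   [P ::= j]

P => uPu => uuPuu => uujPjuu => uujuPujuu => uujujPjujuu => uujujuPujujuu => uujujujPjujujuu => uujujujuPujujujuu => uujujujuuPuujujujuu => uujujujuujuujujujuu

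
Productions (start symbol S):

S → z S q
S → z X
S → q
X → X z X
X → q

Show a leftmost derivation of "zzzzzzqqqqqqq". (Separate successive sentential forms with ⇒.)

S ⇒ zSq   [S → z S q]
zSq ⇒ zzSqq   [S → z S q]
zzSqq ⇒ zzzSqqq   [S → z S q]
zzzSqqq ⇒ zzzzSqqqq   [S → z S q]
zzzzSqqqq ⇒ zzzzzSqqqqq   [S → z S q]
zzzzzSqqqqq ⇒ zzzzzzSqqqqqq   [S → z S q]
zzzzzzSqqqqqq ⇒ zzzzzzqqqqqqq   [S → q]

S⇒zSq⇒zzSqq⇒zzzSqqq⇒zzzzSqqqq⇒zzzzzSqqqqq⇒zzzzzzSqqqqqq⇒zzzzzzqqqqqqq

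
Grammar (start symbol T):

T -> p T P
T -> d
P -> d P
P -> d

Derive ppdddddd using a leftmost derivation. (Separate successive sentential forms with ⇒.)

T⇒pTP⇒ppTPP⇒ppdPP⇒ppddP⇒ppdddP⇒ppddddP⇒ppdddddP⇒ppdddddd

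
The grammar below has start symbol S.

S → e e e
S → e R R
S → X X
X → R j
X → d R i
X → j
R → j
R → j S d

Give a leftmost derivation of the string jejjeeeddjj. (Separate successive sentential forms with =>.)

S => XX => RjX => jSdjX => jeRRdjX => jejRdjX => jejjSddjX => jejjeeeddjX => jejjeeeddjj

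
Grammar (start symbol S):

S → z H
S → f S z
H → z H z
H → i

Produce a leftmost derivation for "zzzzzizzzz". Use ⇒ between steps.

S ⇒ zH   [S → z H]
zH ⇒ zzHz   [H → z H z]
zzHz ⇒ zzzHzz   [H → z H z]
zzzHzz ⇒ zzzzHzzz   [H → z H z]
zzzzHzzz ⇒ zzzzzHzzzz   [H → z H z]
zzzzzHzzzz ⇒ zzzzzizzzz   [H → i]

S⇒zH⇒zzHz⇒zzzHzz⇒zzzzHzzz⇒zzzzzHzzzz⇒zzzzzizzzz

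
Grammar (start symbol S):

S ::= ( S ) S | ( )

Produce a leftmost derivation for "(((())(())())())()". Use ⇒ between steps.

S ⇒ (S)S   [S ::= ( S ) S]
(S)S ⇒ ((S)S)S   [S ::= ( S ) S]
((S)S)S ⇒ (((S)S)S)S   [S ::= ( S ) S]
(((S)S)S)S ⇒ (((())S)S)S   [S ::= ( )]
(((())S)S)S ⇒ (((())(S)S)S)S   [S ::= ( S ) S]
(((())(S)S)S)S ⇒ (((())(())S)S)S   [S ::= ( )]
(((())(())S)S)S ⇒ (((())(())())S)S   [S ::= ( )]
(((())(())())S)S ⇒ (((())(())())())S   [S ::= ( )]
(((())(())())())S ⇒ (((())(())())())()   [S ::= ( )]

S ⇒ (S)S ⇒ ((S)S)S ⇒ (((S)S)S)S ⇒ (((())S)S)S ⇒ (((())(S)S)S)S ⇒ (((())(())S)S)S ⇒ (((())(())())S)S ⇒ (((())(())())())S ⇒ (((())(())())())()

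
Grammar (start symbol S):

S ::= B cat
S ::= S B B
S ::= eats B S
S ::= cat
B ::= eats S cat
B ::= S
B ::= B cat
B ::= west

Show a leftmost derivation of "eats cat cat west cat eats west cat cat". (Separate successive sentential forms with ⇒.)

S ⇒ eats B S ⇒ eats S S ⇒ eats cat S ⇒ eats cat S B B ⇒ eats cat cat B B ⇒ eats cat cat B cat B ⇒ eats cat cat west cat B ⇒ eats cat cat west cat B cat ⇒ eats cat cat west cat S cat ⇒ eats cat cat west cat eats B S cat ⇒ eats cat cat west cat eats west S cat ⇒ eats cat cat west cat eats west cat cat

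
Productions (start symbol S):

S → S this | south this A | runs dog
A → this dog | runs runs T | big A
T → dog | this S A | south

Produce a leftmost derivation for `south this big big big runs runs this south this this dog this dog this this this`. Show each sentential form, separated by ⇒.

S ⇒ S this   [S → S this]
S this ⇒ S this this   [S → S this]
S this this ⇒ S this this this   [S → S this]
S this this this ⇒ south this A this this this   [S → south this A]
south this A this this this ⇒ south this big A this this this   [A → big A]
south this big A this this this ⇒ south this big big A this this this   [A → big A]
south this big big A this this this ⇒ south this big big big A this this this   [A → big A]
south this big big big A this this this ⇒ south this big big big runs runs T this this this   [A → runs runs T]
south this big big big runs runs T this this this ⇒ south this big big big runs runs this S A this this this   [T → this S A]
south this big big big runs runs this S A this this this ⇒ south this big big big runs runs this south this A A this this this   [S → south this A]
south this big big big runs runs this south this A A this this this ⇒ south this big big big runs runs this south this this dog A this this this   [A → this dog]
south this big big big runs runs this south this this dog A this this this ⇒ south this big big big runs runs this south this this dog this dog this this this   [A → this dog]

S ⇒ S this ⇒ S this this ⇒ S this this this ⇒ south this A this this this ⇒ south this big A this this this ⇒ south this big big A this this this ⇒ south this big big big A this this this ⇒ south this big big big runs runs T this this this ⇒ south this big big big runs runs this S A this this this ⇒ south this big big big runs runs this south this A A this this this ⇒ south this big big big runs runs this south this this dog A this this this ⇒ south this big big big runs runs this south this this dog this dog this this this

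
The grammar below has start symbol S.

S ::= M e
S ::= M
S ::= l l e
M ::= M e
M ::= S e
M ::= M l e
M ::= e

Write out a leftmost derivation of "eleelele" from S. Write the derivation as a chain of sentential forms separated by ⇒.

S ⇒ M   [S ::= M]
M ⇒ Mle   [M ::= M l e]
Mle ⇒ Mlele   [M ::= M l e]
Mlele ⇒ Selele   [M ::= S e]
Selele ⇒ Melele   [S ::= M]
Melele ⇒ Mleelele   [M ::= M l e]
Mleelele ⇒ eleelele   [M ::= e]

S ⇒ M ⇒ Mle ⇒ Mlele ⇒ Selele ⇒ Melele ⇒ Mleelele ⇒ eleelele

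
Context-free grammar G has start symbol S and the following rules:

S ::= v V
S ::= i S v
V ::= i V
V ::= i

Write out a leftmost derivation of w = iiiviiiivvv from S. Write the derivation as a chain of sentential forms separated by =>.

S => iSv   [S ::= i S v]
iSv => iiSvv   [S ::= i S v]
iiSvv => iiiSvvv   [S ::= i S v]
iiiSvvv => iiivVvvv   [S ::= v V]
iiivVvvv => iiiviVvvv   [V ::= i V]
iiiviVvvv => iiiviiVvvv   [V ::= i V]
iiiviiVvvv => iiiviiiVvvv   [V ::= i V]
iiiviiiVvvv => iiiviiiivvv   [V ::= i]

S => iSv => iiSvv => iiiSvvv => iiivVvvv => iiiviVvvv => iiiviiVvvv => iiiviiiVvvv => iiiviiiivvv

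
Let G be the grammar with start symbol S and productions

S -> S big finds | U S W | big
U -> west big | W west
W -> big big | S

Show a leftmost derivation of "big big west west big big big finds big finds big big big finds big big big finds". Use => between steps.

S => S big finds   [S -> S big finds]
S big finds => U S W big finds   [S -> U S W]
U S W big finds => W west S W big finds   [U -> W west]
W west S W big finds => big big west S W big finds   [W -> big big]
big big west S W big finds => big big west S big finds W big finds   [S -> S big finds]
big big west S big finds W big finds => big big west U S W big finds W big finds   [S -> U S W]
big big west U S W big finds W big finds => big big west west big S W big finds W big finds   [U -> west big]
big big west west big S W big finds W big finds => big big west west big S big finds W big finds W big finds   [S -> S big finds]
big big west west big S big finds W big finds W big finds => big big west west big S big finds big finds W big finds W big finds   [S -> S big finds]
big big west west big S big finds big finds W big finds W big finds => big big west west big big big finds big finds W big finds W big finds   [S -> big]
big big west west big big big finds big finds W big finds W big finds => big big west west big big big finds big finds big big big finds W big finds   [W -> big big]
big big west west big big big finds big finds big big big finds W big finds => big big west west big big big finds big finds big big big finds big big big finds   [W -> big big]

S => S big finds => U S W big finds => W west S W big finds => big big west S W big finds => big big west S big finds W big finds => big big west U S W big finds W big finds => big big west west big S W big finds W big finds => big big west west big S big finds W big finds W big finds => big big west west big S big finds big finds W big finds W big finds => big big west west big big big finds big finds W big finds W big finds => big big west west big big big finds big finds big big big finds W big finds => big big west west big big big finds big finds big big big finds big big big finds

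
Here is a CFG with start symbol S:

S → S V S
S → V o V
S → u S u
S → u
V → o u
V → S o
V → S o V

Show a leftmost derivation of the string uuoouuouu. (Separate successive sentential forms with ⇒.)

S ⇒ SVS   [S → S V S]
SVS ⇒ SVSVS   [S → S V S]
SVSVS ⇒ uVSVS   [S → u]
uVSVS ⇒ uSoVSVS   [V → S o V]
uSoVSVS ⇒ uuoVSVS   [S → u]
uuoVSVS ⇒ uuoouSVS   [V → o u]
uuoouSVS ⇒ uuoouuVS   [S → u]
uuoouuVS ⇒ uuoouuouS   [V → o u]
uuoouuouS ⇒ uuoouuouu   [S → u]

S⇒SVS⇒SVSVS⇒uVSVS⇒uSoVSVS⇒uuoVSVS⇒uuoouSVS⇒uuoouuVS⇒uuoouuouS⇒uuoouuouu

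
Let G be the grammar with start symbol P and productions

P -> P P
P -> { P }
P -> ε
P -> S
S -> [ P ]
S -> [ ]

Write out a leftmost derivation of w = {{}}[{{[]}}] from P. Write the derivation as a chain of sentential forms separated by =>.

P => PP   [P -> P P]
PP => {P}P   [P -> { P }]
{P}P => {{P}}P   [P -> { P }]
{{P}}P => {{}}P   [P -> ε]
{{}}P => {{}}S   [P -> S]
{{}}S => {{}}[P]   [S -> [ P ]]
{{}}[P] => {{}}[{P}]   [P -> { P }]
{{}}[{P}] => {{}}[{{P}}]   [P -> { P }]
{{}}[{{P}}] => {{}}[{{PP}}]   [P -> P P]
{{}}[{{PP}}] => {{}}[{{SP}}]   [P -> S]
{{}}[{{SP}}] => {{}}[{{[]P}}]   [S -> [ ]]
{{}}[{{[]P}}] => {{}}[{{[]}}]   [P -> ε]

P => PP => {P}P => {{P}}P => {{}}P => {{}}S => {{}}[P] => {{}}[{P}] => {{}}[{{P}}] => {{}}[{{PP}}] => {{}}[{{SP}}] => {{}}[{{[]P}}] => {{}}[{{[]}}]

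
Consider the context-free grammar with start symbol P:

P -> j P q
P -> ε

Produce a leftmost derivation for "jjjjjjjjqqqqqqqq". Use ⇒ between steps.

P ⇒ jPq   [P -> j P q]
jPq ⇒ jjPqq   [P -> j P q]
jjPqq ⇒ jjjPqqq   [P -> j P q]
jjjPqqq ⇒ jjjjPqqqq   [P -> j P q]
jjjjPqqqq ⇒ jjjjjPqqqqq   [P -> j P q]
jjjjjPqqqqq ⇒ jjjjjjPqqqqqq   [P -> j P q]
jjjjjjPqqqqqq ⇒ jjjjjjjPqqqqqqq   [P -> j P q]
jjjjjjjPqqqqqqq ⇒ jjjjjjjjPqqqqqqqq   [P -> j P q]
jjjjjjjjPqqqqqqqq ⇒ jjjjjjjjqqqqqqqq   [P -> ε]

P ⇒ jPq ⇒ jjPqq ⇒ jjjPqqq ⇒ jjjjPqqqq ⇒ jjjjjPqqqqq ⇒ jjjjjjPqqqqqq ⇒ jjjjjjjPqqqqqqq ⇒ jjjjjjjjPqqqqqqqq ⇒ jjjjjjjjqqqqqqqq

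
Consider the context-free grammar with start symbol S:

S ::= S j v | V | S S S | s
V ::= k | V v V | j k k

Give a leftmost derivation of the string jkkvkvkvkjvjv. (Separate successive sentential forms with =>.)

S=>Sjv=>Sjvjv=>Vjvjv=>VvVjvjv=>VvVvVjvjv=>VvVvVvVjvjv=>jkkvVvVvVjvjv=>jkkvkvVvVjvjv=>jkkvkvkvVjvjv=>jkkvkvkvkjvjv

S => Sjv   [S ::= S j v]
Sjv => Sjvjv   [S ::= S j v]
Sjvjv => Vjvjv   [S ::= V]
Vjvjv => VvVjvjv   [V ::= V v V]
VvVjvjv => VvVvVjvjv   [V ::= V v V]
VvVvVjvjv => VvVvVvVjvjv   [V ::= V v V]
VvVvVvVjvjv => jkkvVvVvVjvjv   [V ::= j k k]
jkkvVvVvVjvjv => jkkvkvVvVjvjv   [V ::= k]
jkkvkvVvVjvjv => jkkvkvkvVjvjv   [V ::= k]
jkkvkvkvVjvjv => jkkvkvkvkjvjv   [V ::= k]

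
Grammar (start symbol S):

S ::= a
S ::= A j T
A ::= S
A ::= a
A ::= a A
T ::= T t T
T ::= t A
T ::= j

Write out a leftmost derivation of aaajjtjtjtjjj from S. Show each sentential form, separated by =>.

S => AjT => aAjT => aaAjT => aaSjT => aaAjTjT => aaajTjT => aaajTtTjT => aaajTtTtTjT => aaajTtTtTtTjT => aaajjtTtTtTjT => aaajjtjtTtTjT => aaajjtjtjtTjT => aaajjtjtjtjjT => aaajjtjtjtjjj

S => AjT   [S ::= A j T]
AjT => aAjT   [A ::= a A]
aAjT => aaAjT   [A ::= a A]
aaAjT => aaSjT   [A ::= S]
aaSjT => aaAjTjT   [S ::= A j T]
aaAjTjT => aaajTjT   [A ::= a]
aaajTjT => aaajTtTjT   [T ::= T t T]
aaajTtTjT => aaajTtTtTjT   [T ::= T t T]
aaajTtTtTjT => aaajTtTtTtTjT   [T ::= T t T]
aaajTtTtTtTjT => aaajjtTtTtTjT   [T ::= j]
aaajjtTtTtTjT => aaajjtjtTtTjT   [T ::= j]
aaajjtjtTtTjT => aaajjtjtjtTjT   [T ::= j]
aaajjtjtjtTjT => aaajjtjtjtjjT   [T ::= j]
aaajjtjtjtjjT => aaajjtjtjtjjj   [T ::= j]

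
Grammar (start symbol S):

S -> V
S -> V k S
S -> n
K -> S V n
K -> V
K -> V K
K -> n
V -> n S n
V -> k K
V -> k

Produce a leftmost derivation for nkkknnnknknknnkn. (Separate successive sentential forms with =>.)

S => VkS   [S -> V k S]
VkS => nSnkS   [V -> n S n]
nSnkS => nVkSnkS   [S -> V k S]
nVkSnkS => nkkSnkS   [V -> k]
nkkSnkS => nkkVkSnkS   [S -> V k S]
nkkVkSnkS => nkkkKkSnkS   [V -> k K]
nkkkKkSnkS => nkkkSVnkSnkS   [K -> S V n]
nkkkSVnkSnkS => nkkkVkSVnkSnkS   [S -> V k S]
nkkkVkSVnkSnkS => nkkknSnkSVnkSnkS   [V -> n S n]
nkkknSnkSVnkSnkS => nkkknnnkSVnkSnkS   [S -> n]
nkkknnnkSVnkSnkS => nkkknnnknVnkSnkS   [S -> n]
nkkknnnknVnkSnkS => nkkknnnknknkSnkS   [V -> k]
nkkknnnknknkSnkS => nkkknnnknknknnkS   [S -> n]
nkkknnnknknknnkS => nkkknnnknknknnkn   [S -> n]

S=>VkS=>nSnkS=>nVkSnkS=>nkkSnkS=>nkkVkSnkS=>nkkkKkSnkS=>nkkkSVnkSnkS=>nkkkVkSVnkSnkS=>nkkknSnkSVnkSnkS=>nkkknnnkSVnkSnkS=>nkkknnnknVnkSnkS=>nkkknnnknknkSnkS=>nkkknnnknknknnkS=>nkkknnnknknknnkn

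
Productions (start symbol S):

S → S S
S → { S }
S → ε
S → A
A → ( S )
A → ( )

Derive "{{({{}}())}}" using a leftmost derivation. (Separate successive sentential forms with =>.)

S => {S}   [S → { S }]
{S} => {{S}}   [S → { S }]
{{S}} => {{A}}   [S → A]
{{A}} => {{(S)}}   [A → ( S )]
{{(S)}} => {{(SS)}}   [S → S S]
{{(SS)}} => {{(SSS)}}   [S → S S]
{{(SSS)}} => {{({S}SS)}}   [S → { S }]
{{({S}SS)}} => {{({{S}}SS)}}   [S → { S }]
{{({{S}}SS)}} => {{({{}}SS)}}   [S → ε]
{{({{}}SS)}} => {{({{}}AS)}}   [S → A]
{{({{}}AS)}} => {{({{}}()S)}}   [A → ( )]
{{({{}}()S)}} => {{({{}}())}}   [S → ε]

S => {S} => {{S}} => {{A}} => {{(S)}} => {{(SS)}} => {{(SSS)}} => {{({S}SS)}} => {{({{S}}SS)}} => {{({{}}SS)}} => {{({{}}AS)}} => {{({{}}()S)}} => {{({{}}())}}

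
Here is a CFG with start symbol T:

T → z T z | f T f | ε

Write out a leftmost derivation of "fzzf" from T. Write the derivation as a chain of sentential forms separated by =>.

T => fTf   [T → f T f]
fTf => fzTzf   [T → z T z]
fzTzf => fzzf   [T → ε]

T => fTf => fzTzf => fzzf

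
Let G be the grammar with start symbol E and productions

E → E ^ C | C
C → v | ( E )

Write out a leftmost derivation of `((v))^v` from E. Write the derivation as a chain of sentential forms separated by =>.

E => E^C => C^C => (E)^C => (C)^C => ((E))^C => ((C))^C => ((v))^C => ((v))^v

E => E^C   [E → E ^ C]
E^C => C^C   [E → C]
C^C => (E)^C   [C → ( E )]
(E)^C => (C)^C   [E → C]
(C)^C => ((E))^C   [C → ( E )]
((E))^C => ((C))^C   [E → C]
((C))^C => ((v))^C   [C → v]
((v))^C => ((v))^v   [C → v]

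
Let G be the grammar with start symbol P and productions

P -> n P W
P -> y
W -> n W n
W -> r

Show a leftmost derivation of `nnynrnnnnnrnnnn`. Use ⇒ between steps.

P ⇒ nPW ⇒ nnPWW ⇒ nnyWW ⇒ nnynWnW ⇒ nnynrnW ⇒ nnynrnnWn ⇒ nnynrnnnWnn ⇒ nnynrnnnnWnnn ⇒ nnynrnnnnnWnnnn ⇒ nnynrnnnnnrnnnn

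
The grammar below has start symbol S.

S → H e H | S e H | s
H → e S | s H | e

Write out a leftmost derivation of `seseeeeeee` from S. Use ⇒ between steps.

S ⇒ HeH   [S → H e H]
HeH ⇒ sHeH   [H → s H]
sHeH ⇒ seSeH   [H → e S]
seSeH ⇒ seSeHeH   [S → S e H]
seSeHeH ⇒ seHeHeHeH   [S → H e H]
seHeHeHeH ⇒ sesHeHeHeH   [H → s H]
sesHeHeHeH ⇒ seseeHeHeH   [H → e]
seseeHeHeH ⇒ seseeeeHeH   [H → e]
seseeeeHeH ⇒ seseeeeeeH   [H → e]
seseeeeeeH ⇒ seseeeeeee   [H → e]

S⇒HeH⇒sHeH⇒seSeH⇒seSeHeH⇒seHeHeHeH⇒sesHeHeHeH⇒seseeHeHeH⇒seseeeeHeH⇒seseeeeeeH⇒seseeeeeee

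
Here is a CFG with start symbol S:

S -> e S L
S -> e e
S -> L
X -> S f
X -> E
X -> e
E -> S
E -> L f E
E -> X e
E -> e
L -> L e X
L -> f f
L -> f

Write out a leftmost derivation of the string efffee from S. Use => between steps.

S => eSL => eLL => effL => effLeX => efffeX => efffeE => efffee

S => eSL   [S -> e S L]
eSL => eLL   [S -> L]
eLL => effL   [L -> f f]
effL => effLeX   [L -> L e X]
effLeX => efffeX   [L -> f]
efffeX => efffeE   [X -> E]
efffeE => efffee   [E -> e]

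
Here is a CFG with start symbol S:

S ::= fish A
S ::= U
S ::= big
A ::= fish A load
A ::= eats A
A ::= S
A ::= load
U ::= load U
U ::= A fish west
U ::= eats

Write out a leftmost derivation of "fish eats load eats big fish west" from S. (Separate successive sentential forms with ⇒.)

S ⇒ fish A ⇒ fish eats A ⇒ fish eats S ⇒ fish eats U ⇒ fish eats load U ⇒ fish eats load A fish west ⇒ fish eats load eats A fish west ⇒ fish eats load eats S fish west ⇒ fish eats load eats big fish west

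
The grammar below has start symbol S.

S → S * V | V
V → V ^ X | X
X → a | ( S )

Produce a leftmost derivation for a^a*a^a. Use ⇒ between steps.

S ⇒ S*V ⇒ V*V ⇒ V^X*V ⇒ X^X*V ⇒ a^X*V ⇒ a^a*V ⇒ a^a*V^X ⇒ a^a*X^X ⇒ a^a*a^X ⇒ a^a*a^a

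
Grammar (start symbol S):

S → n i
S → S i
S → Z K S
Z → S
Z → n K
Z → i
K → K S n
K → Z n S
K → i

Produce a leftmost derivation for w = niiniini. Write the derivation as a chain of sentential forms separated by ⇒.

S ⇒ ZKS ⇒ SKS ⇒ ZKSKS ⇒ SKSKS ⇒ niKSKS ⇒ niiSKS ⇒ niiniKS ⇒ niiniiS ⇒ niiniini

S ⇒ ZKS   [S → Z K S]
ZKS ⇒ SKS   [Z → S]
SKS ⇒ ZKSKS   [S → Z K S]
ZKSKS ⇒ SKSKS   [Z → S]
SKSKS ⇒ niKSKS   [S → n i]
niKSKS ⇒ niiSKS   [K → i]
niiSKS ⇒ niiniKS   [S → n i]
niiniKS ⇒ niiniiS   [K → i]
niiniiS ⇒ niiniini   [S → n i]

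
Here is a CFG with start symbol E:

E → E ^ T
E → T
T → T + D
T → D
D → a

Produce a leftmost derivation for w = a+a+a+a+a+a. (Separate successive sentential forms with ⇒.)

E ⇒ T ⇒ T+D ⇒ T+D+D ⇒ T+D+D+D ⇒ T+D+D+D+D ⇒ T+D+D+D+D+D ⇒ D+D+D+D+D+D ⇒ a+D+D+D+D+D ⇒ a+a+D+D+D+D ⇒ a+a+a+D+D+D ⇒ a+a+a+a+D+D ⇒ a+a+a+a+a+D ⇒ a+a+a+a+a+a

E ⇒ T   [E → T]
T ⇒ T+D   [T → T + D]
T+D ⇒ T+D+D   [T → T + D]
T+D+D ⇒ T+D+D+D   [T → T + D]
T+D+D+D ⇒ T+D+D+D+D   [T → T + D]
T+D+D+D+D ⇒ T+D+D+D+D+D   [T → T + D]
T+D+D+D+D+D ⇒ D+D+D+D+D+D   [T → D]
D+D+D+D+D+D ⇒ a+D+D+D+D+D   [D → a]
a+D+D+D+D+D ⇒ a+a+D+D+D+D   [D → a]
a+a+D+D+D+D ⇒ a+a+a+D+D+D   [D → a]
a+a+a+D+D+D ⇒ a+a+a+a+D+D   [D → a]
a+a+a+a+D+D ⇒ a+a+a+a+a+D   [D → a]
a+a+a+a+a+D ⇒ a+a+a+a+a+a   [D → a]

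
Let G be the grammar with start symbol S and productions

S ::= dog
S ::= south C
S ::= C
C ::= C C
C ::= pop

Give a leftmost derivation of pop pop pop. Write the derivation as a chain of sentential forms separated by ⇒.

S ⇒ C ⇒ C C ⇒ pop C ⇒ pop C C ⇒ pop pop C ⇒ pop pop pop

S ⇒ C   [S ::= C]
C ⇒ C C   [C ::= C C]
C C ⇒ pop C   [C ::= pop]
pop C ⇒ pop C C   [C ::= C C]
pop C C ⇒ pop pop C   [C ::= pop]
pop pop C ⇒ pop pop pop   [C ::= pop]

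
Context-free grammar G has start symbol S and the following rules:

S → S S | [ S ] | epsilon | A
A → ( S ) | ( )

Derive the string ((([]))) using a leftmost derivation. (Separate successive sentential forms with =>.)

S=>SS=>AS=>(S)S=>(SS)S=>(AS)S=>((S)S)S=>((A)S)S=>(((S))S)S=>((([S]))S)S=>((([]))S)S=>((([])))S=>((([])))

S => SS   [S → S S]
SS => AS   [S → A]
AS => (S)S   [A → ( S )]
(S)S => (SS)S   [S → S S]
(SS)S => (AS)S   [S → A]
(AS)S => ((S)S)S   [A → ( S )]
((S)S)S => ((A)S)S   [S → A]
((A)S)S => (((S))S)S   [A → ( S )]
(((S))S)S => ((([S]))S)S   [S → [ S ]]
((([S]))S)S => ((([]))S)S   [S → epsilon]
((([]))S)S => ((([])))S   [S → epsilon]
((([])))S => ((([])))   [S → epsilon]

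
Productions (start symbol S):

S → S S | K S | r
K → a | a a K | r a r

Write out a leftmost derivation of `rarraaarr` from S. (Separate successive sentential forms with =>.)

S => KS   [S → K S]
KS => rarS   [K → r a r]
rarS => rarSS   [S → S S]
rarSS => rarrS   [S → r]
rarrS => rarrKS   [S → K S]
rarrKS => rarraaKS   [K → a a K]
rarraaKS => rarraaaS   [K → a]
rarraaaS => rarraaaSS   [S → S S]
rarraaaSS => rarraaarS   [S → r]
rarraaarS => rarraaarr   [S → r]

S => KS => rarS => rarSS => rarrS => rarrKS => rarraaKS => rarraaaS => rarraaaSS => rarraaarS => rarraaarr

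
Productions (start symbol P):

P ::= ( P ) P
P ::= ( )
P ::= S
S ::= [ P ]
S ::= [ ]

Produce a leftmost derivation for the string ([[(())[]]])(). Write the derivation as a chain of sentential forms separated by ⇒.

P⇒(P)P⇒(S)P⇒([P])P⇒([S])P⇒([[P]])P⇒([[(P)P]])P⇒([[(())P]])P⇒([[(())S]])P⇒([[(())[]]])P⇒([[(())[]]])()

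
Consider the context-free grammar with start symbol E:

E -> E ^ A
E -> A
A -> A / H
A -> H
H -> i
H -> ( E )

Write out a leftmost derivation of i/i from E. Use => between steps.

E => A   [E -> A]
A => A/H   [A -> A / H]
A/H => H/H   [A -> H]
H/H => i/H   [H -> i]
i/H => i/i   [H -> i]

E => A => A/H => H/H => i/H => i/i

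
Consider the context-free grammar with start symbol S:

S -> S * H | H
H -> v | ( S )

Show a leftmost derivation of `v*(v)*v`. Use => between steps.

S=>S*H=>S*H*H=>H*H*H=>v*H*H=>v*(S)*H=>v*(H)*H=>v*(v)*H=>v*(v)*v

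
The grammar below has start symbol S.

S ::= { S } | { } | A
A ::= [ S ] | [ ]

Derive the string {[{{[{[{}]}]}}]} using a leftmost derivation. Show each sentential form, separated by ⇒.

S⇒{S}⇒{A}⇒{[S]}⇒{[{S}]}⇒{[{{S}}]}⇒{[{{A}}]}⇒{[{{[S]}}]}⇒{[{{[{S}]}}]}⇒{[{{[{A}]}}]}⇒{[{{[{[S]}]}}]}⇒{[{{[{[{}]}]}}]}

S ⇒ {S}   [S ::= { S }]
{S} ⇒ {A}   [S ::= A]
{A} ⇒ {[S]}   [A ::= [ S ]]
{[S]} ⇒ {[{S}]}   [S ::= { S }]
{[{S}]} ⇒ {[{{S}}]}   [S ::= { S }]
{[{{S}}]} ⇒ {[{{A}}]}   [S ::= A]
{[{{A}}]} ⇒ {[{{[S]}}]}   [A ::= [ S ]]
{[{{[S]}}]} ⇒ {[{{[{S}]}}]}   [S ::= { S }]
{[{{[{S}]}}]} ⇒ {[{{[{A}]}}]}   [S ::= A]
{[{{[{A}]}}]} ⇒ {[{{[{[S]}]}}]}   [A ::= [ S ]]
{[{{[{[S]}]}}]} ⇒ {[{{[{[{}]}]}}]}   [S ::= { }]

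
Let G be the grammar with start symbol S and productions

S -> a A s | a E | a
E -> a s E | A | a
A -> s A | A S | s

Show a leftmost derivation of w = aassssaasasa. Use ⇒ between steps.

S ⇒ aE ⇒ aasE ⇒ aasA ⇒ aassA ⇒ aassAS ⇒ aasssAS ⇒ aassssS ⇒ aassssaE ⇒ aassssaasE ⇒ aassssaasasE ⇒ aassssaasasa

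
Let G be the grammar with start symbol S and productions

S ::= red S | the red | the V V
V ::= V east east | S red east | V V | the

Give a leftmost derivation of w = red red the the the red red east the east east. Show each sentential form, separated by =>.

S => red S   [S ::= red S]
red S => red red S   [S ::= red S]
red red S => red red the V V   [S ::= the V V]
red red the V V => red red the the V   [V ::= the]
red red the the V => red red the the V east east   [V ::= V east east]
red red the the V east east => red red the the V V east east   [V ::= V V]
red red the the V V east east => red red the the S red east V east east   [V ::= S red east]
red red the the S red east V east east => red red the the the red red east V east east   [S ::= the red]
red red the the the red red east V east east => red red the the the red red east the east east   [V ::= the]

S => red S => red red S => red red the V V => red red the the V => red red the the V east east => red red the the V V east east => red red the the S red east V east east => red red the the the red red east V east east => red red the the the red red east the east east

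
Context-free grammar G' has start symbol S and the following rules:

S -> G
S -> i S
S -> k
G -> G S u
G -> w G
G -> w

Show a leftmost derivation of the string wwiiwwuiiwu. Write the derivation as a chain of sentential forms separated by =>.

S=>G=>GSu=>wGSu=>wGSuSu=>wwSuSu=>wwiSuSu=>wwiiSuSu=>wwiiGuSu=>wwiiwGuSu=>wwiiwwuSu=>wwiiwwuiSu=>wwiiwwuiiSu=>wwiiwwuiiGu=>wwiiwwuiiwu

S => G   [S -> G]
G => GSu   [G -> G S u]
GSu => wGSu   [G -> w G]
wGSu => wGSuSu   [G -> G S u]
wGSuSu => wwSuSu   [G -> w]
wwSuSu => wwiSuSu   [S -> i S]
wwiSuSu => wwiiSuSu   [S -> i S]
wwiiSuSu => wwiiGuSu   [S -> G]
wwiiGuSu => wwiiwGuSu   [G -> w G]
wwiiwGuSu => wwiiwwuSu   [G -> w]
wwiiwwuSu => wwiiwwuiSu   [S -> i S]
wwiiwwuiSu => wwiiwwuiiSu   [S -> i S]
wwiiwwuiiSu => wwiiwwuiiGu   [S -> G]
wwiiwwuiiGu => wwiiwwuiiwu   [G -> w]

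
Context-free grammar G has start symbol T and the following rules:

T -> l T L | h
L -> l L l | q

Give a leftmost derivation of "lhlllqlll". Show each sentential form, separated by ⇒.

T ⇒ lTL ⇒ lhL ⇒ lhlLl ⇒ lhllLll ⇒ lhlllLlll ⇒ lhlllqlll

T ⇒ lTL   [T -> l T L]
lTL ⇒ lhL   [T -> h]
lhL ⇒ lhlLl   [L -> l L l]
lhlLl ⇒ lhllLll   [L -> l L l]
lhllLll ⇒ lhlllLlll   [L -> l L l]
lhlllLlll ⇒ lhlllqlll   [L -> q]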